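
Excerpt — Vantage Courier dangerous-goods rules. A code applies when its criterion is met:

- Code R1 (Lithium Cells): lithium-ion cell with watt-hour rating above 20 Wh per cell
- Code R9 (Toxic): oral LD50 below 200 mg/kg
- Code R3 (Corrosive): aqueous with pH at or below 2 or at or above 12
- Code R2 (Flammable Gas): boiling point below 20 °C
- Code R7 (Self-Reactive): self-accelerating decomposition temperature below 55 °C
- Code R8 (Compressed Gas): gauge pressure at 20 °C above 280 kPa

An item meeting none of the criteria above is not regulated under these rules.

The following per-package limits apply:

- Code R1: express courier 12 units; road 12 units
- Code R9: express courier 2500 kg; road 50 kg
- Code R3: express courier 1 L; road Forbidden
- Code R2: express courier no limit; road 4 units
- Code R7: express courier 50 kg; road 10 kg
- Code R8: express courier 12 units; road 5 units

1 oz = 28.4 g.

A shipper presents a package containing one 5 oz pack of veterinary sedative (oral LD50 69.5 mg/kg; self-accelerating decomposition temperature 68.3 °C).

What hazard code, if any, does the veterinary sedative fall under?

Code R9

The veterinary sedative has oral LD50 69.5 mg/kg, which is < 200 mg/kg, so it is Code R9 (Toxic).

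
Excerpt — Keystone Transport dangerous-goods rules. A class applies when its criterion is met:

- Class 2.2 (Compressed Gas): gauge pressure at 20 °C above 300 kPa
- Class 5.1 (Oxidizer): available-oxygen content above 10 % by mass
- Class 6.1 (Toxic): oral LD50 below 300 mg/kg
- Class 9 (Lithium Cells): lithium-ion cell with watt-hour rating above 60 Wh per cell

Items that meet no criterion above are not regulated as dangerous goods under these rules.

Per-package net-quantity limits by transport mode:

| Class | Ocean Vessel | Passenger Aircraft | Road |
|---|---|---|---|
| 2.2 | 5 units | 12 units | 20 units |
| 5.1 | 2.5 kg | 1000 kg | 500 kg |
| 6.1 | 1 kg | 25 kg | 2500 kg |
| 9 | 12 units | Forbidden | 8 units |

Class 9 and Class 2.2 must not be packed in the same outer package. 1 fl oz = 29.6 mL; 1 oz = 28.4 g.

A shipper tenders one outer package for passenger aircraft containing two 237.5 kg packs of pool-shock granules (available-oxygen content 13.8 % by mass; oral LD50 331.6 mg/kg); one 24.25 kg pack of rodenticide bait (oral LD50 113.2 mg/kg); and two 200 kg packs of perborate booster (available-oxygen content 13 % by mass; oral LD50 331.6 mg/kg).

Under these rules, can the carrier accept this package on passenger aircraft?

Pool-shock granules: available-oxygen content 13.8 % by mass > 10 % by mass → Class 5.1 (Oxidizer).
Rodenticide bait: oral LD50 113.2 mg/kg < 300 mg/kg → Class 6.1 (Toxic).
With available-oxygen content 13 % by mass (> 10 % by mass), the perborate booster falls in Class 5.1.
Class 6.1 quantity: 24.25 kg.
24.25 kg is within the passenger aircraft limit of 25 kg for Class 6.1.
Class 5.1 net quantity: (two 237.5 kg packs = 475 kg) + (two 200 kg packs = 400 kg) = 875 kg.
875 kg is within the passenger aircraft limit of 1000 kg for Class 5.1.
The segregation rule (Class 9 with Class 2.2) does not apply to Class 6.1 with Class 5.1.
Every hazard class is within its passenger aircraft limit and no segregation rule is violated.

Yes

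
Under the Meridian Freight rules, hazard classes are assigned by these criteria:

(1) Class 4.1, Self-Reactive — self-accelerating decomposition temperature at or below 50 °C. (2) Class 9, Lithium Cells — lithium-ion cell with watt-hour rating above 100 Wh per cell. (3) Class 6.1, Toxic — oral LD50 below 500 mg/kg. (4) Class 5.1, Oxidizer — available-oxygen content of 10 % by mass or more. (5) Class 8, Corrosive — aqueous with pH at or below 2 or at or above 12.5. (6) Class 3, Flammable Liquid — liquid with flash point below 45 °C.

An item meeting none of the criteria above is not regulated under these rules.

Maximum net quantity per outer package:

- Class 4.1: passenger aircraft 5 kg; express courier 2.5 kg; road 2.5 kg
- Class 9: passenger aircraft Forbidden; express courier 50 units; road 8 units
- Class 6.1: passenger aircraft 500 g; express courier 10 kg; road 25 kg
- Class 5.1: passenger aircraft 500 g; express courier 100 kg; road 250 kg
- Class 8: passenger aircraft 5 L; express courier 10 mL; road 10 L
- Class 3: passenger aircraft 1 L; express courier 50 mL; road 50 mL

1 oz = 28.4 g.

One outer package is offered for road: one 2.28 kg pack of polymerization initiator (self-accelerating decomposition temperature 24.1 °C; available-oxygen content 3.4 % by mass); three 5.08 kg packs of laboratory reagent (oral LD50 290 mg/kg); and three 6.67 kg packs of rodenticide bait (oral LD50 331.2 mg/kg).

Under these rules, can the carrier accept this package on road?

Self-accelerating decomposition temperature 24.1 °C meets the Class 4.1 criterion (Self-Reactive), so the polymerization initiator is Class 4.1.
The laboratory reagent has oral LD50 290 mg/kg, which is < 500 mg/kg, so it is Class 6.1 (Toxic).
Oral LD50 331.2 mg/kg meets the Class 6.1 criterion (Toxic), so the rodenticide bait is Class 6.1.
Total Class 6.1: (three 5.08 kg packs = 15.24 kg) + (three 6.67 kg packs = 20.01 kg) = 35.25 kg.
That exceeds the Class 6.1 road limit of 25 kg.
Class 4.1 quantity: 2.28 kg.
That is within the Class 4.1 road limit of 2.5 kg.

No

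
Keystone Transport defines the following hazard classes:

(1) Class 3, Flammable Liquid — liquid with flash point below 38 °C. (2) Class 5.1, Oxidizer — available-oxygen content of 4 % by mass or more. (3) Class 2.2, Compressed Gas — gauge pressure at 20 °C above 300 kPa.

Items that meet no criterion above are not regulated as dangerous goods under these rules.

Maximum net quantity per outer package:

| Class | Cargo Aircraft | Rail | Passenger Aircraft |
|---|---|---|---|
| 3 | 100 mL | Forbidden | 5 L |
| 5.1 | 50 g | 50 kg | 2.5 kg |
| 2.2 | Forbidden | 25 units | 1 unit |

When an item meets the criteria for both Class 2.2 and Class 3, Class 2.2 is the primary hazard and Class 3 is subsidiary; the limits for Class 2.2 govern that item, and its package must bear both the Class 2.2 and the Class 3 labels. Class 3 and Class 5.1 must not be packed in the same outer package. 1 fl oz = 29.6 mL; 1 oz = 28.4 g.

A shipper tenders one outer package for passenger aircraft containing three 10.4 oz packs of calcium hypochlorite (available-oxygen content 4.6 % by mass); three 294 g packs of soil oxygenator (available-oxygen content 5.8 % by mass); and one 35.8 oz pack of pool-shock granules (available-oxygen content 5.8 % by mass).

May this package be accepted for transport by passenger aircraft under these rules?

No

With available-oxygen content 4.6 % by mass (≥ 4 % by mass), the calcium hypochlorite falls in Class 5.1.
Soil oxygenator: available-oxygen content 5.8 % by mass ≥ 4 % by mass → Class 5.1 (Oxidizer).
Available-oxygen content 5.8 % by mass meets the Class 5.1 criterion (Oxidizer), so the pool-shock granules are Class 5.1.
Class 5.1 net quantity: (three 10.4 oz packs = 886.08 g) + (three 294 g packs = 882 g) + (one 35.8 oz pack = 1016.72 g) = 2784.8 g.
2784.8 g > 2.5 kg (passenger aircraft limit, Class 5.1) — over the limit.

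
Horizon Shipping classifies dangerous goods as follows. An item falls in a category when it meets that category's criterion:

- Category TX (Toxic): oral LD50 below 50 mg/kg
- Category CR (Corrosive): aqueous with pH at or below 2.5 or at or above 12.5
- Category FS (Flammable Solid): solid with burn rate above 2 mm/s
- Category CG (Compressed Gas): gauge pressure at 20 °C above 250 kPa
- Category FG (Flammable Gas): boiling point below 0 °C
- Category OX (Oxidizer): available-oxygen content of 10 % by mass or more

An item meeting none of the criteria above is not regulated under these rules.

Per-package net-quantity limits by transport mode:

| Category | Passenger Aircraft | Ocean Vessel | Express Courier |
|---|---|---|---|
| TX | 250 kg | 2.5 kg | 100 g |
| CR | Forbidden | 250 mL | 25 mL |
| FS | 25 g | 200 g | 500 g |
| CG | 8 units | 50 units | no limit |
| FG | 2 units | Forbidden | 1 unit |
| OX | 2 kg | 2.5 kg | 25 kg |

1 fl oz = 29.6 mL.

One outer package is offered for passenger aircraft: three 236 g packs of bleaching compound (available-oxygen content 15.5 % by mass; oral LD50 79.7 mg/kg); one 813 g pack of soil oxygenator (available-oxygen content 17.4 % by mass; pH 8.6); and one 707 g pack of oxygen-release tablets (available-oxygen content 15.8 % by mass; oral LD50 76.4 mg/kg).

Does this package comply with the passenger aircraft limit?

No

Bleaching compound: available-oxygen content 15.5 % by mass ≥ 10 % by mass → Category OX (Oxidizer).
The soil oxygenator has available-oxygen content 17.4 % by mass, which is ≥ 10 % by mass, so it is Category OX (Oxidizer).
Oxygen-release tablets: available-oxygen content 15.8 % by mass ≥ 10 % by mass → Category OX (Oxidizer).
Category OX net quantity: (three 236 g packs = 708 g) + 813 g + 707 g = 2.228 kg.
2.228 kg > 2 kg (passenger aircraft limit, Category OX) — over the limit.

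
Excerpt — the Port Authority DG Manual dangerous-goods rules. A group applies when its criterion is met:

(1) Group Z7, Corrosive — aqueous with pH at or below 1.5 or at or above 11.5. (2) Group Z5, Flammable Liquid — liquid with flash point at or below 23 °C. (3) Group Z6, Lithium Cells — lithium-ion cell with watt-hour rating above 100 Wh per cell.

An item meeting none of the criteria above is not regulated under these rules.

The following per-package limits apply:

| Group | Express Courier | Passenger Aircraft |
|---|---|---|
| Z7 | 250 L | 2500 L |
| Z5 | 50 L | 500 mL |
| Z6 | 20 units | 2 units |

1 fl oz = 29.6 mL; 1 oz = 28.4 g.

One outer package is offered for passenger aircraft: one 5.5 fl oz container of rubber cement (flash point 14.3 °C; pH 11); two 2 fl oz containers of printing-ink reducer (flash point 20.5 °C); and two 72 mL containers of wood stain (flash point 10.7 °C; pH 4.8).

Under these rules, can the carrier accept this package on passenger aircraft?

Yes

With flash point 14.3 °C (≤ 23 °C), the rubber cement falls in Group Z5.
The printing-ink reducer has flash point 20.5 °C, which is ≤ 23 °C, so it is Group Z5 (Flammable Liquid).
Flash point 10.7 °C meets the Group Z5 criterion (Flammable Liquid), so the wood stain is Group Z5.
Total Group Z5: (one 5.5 fl oz container = 162.8 mL) + (two 2 fl oz containers = 118.4 mL) + (two 72 mL containers = 144 mL) = 425.2 mL.
That is within the Group Z5 passenger aircraft limit of 500 mL.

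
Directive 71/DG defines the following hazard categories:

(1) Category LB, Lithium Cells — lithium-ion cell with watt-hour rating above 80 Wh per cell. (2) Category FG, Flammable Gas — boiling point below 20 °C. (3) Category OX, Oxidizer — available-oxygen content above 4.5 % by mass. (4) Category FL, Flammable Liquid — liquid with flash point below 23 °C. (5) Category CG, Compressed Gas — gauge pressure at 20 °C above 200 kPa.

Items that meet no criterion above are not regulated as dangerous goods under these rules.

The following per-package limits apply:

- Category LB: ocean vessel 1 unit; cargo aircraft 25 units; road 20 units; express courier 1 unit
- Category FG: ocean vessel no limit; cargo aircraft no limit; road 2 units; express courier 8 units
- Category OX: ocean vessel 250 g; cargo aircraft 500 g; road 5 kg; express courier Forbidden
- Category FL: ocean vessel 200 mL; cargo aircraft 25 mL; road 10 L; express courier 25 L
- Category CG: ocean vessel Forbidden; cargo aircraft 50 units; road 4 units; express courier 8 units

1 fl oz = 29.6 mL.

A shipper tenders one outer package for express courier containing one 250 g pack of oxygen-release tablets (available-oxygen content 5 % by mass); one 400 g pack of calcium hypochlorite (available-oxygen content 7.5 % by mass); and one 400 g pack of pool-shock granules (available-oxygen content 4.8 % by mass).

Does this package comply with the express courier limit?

No

The oxygen-release tablets have available-oxygen content 5 % by mass, which is > 4.5 % by mass, so they are Category OX (Oxidizer).
The calcium hypochlorite has available-oxygen content 7.5 % by mass, which is > 4.5 % by mass, so it is Category OX (Oxidizer).
With available-oxygen content 4.8 % by mass (> 4.5 % by mass), the pool-shock granules fall in Category OX.
Total Category OX: 250 g + 400 g + 400 g = 1.05 kg.
By express courier, Category OX is Forbidden regardless of quantity.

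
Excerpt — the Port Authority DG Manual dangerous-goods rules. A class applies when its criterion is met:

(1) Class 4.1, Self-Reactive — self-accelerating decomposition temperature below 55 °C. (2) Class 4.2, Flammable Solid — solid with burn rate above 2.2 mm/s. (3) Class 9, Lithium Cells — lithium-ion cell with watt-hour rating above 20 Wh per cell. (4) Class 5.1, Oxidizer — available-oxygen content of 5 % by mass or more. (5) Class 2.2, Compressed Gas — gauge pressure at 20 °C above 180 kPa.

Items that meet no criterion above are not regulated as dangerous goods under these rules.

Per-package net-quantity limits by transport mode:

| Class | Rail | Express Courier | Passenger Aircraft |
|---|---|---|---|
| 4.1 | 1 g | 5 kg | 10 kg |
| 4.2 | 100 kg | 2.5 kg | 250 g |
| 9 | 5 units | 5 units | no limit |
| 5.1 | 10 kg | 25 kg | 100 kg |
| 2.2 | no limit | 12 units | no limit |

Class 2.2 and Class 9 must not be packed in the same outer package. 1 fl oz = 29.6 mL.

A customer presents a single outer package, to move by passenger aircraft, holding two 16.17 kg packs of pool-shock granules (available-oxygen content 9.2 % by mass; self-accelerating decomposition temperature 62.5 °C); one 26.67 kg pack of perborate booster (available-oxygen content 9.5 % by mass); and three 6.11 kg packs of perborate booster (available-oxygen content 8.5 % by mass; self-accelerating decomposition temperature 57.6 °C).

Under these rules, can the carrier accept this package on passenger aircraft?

With available-oxygen content 9.2 % by mass (≥ 5 % by mass), the pool-shock granules fall in Class 5.1.
Perborate booster: available-oxygen content 9.5 % by mass ≥ 5 % by mass → Class 5.1 (Oxidizer).
Perborate booster: available-oxygen content 8.5 % by mass ≥ 5 % by mass → Class 5.1 (Oxidizer).
Class 5.1 net quantity: (two 16.17 kg packs = 32.34 kg) + 26.67 kg + (three 6.11 kg packs = 18.33 kg) = 77.34 kg.
That is within the Class 5.1 passenger aircraft limit of 100 kg.

Yes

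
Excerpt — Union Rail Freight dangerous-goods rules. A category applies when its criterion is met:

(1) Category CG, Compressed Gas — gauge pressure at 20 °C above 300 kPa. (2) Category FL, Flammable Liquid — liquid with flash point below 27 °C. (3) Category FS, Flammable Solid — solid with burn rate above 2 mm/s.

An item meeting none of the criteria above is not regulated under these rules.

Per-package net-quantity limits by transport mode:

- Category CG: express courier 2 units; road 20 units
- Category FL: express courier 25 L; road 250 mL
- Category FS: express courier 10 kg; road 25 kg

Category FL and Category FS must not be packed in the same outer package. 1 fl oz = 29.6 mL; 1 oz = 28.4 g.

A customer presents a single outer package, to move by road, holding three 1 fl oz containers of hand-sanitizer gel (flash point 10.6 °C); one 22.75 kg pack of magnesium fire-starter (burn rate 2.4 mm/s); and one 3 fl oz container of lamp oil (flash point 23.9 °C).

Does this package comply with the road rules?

No

Hand-sanitizer gel: flash point 10.6 °C < 27 °C → Category FL (Flammable Liquid).
The magnesium fire-starter has burn rate 2.4 mm/s, which is > 2 mm/s, so it is Category FS (Flammable Solid).
With flash point 23.9 °C (< 27 °C), the lamp oil falls in Category FL.
Total Category FL: (three 1 fl oz containers = 88.8 mL) + (one 3 fl oz container = 88.8 mL) = 177.6 mL.
That is within the Category FL road limit of 250 mL.
Category FS quantity: 22.75 kg.
That is within the Category FS road limit of 25 kg.
Category FL and Category FS may not share an outer package.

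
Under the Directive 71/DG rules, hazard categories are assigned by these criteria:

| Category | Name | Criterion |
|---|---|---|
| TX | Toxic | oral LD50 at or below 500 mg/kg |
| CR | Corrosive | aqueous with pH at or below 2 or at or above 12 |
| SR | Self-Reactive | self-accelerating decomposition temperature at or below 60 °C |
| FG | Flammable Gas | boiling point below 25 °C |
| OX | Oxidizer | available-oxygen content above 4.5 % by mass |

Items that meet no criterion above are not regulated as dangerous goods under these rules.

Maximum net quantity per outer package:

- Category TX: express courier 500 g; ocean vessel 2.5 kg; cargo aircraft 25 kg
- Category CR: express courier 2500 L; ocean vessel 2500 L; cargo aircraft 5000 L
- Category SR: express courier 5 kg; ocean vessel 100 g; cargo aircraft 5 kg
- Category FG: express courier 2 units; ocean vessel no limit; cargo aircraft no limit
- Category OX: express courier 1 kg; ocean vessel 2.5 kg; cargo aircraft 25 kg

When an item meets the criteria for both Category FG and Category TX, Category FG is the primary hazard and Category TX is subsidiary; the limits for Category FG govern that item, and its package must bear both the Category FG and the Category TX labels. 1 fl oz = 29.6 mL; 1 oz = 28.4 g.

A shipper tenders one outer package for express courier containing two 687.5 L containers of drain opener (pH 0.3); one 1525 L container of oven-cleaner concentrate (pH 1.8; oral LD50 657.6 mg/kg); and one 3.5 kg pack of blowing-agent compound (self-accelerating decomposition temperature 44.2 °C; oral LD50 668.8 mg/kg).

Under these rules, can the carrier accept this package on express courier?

Drain opener: pH 0.3 ≤ 2 → Category CR (Corrosive).
Oven-cleaner concentrate: pH 1.8 ≤ 2 → Category CR (Corrosive).
Blowing-agent compound: self-accelerating decomposition temperature 44.2 °C ≤ 60 °C → Category SR (Self-Reactive).
Total Category CR: (two 687.5 L containers = 1375 L) + 1525 L = 2900 L.
2900 L exceeds the express courier limit of 2500 L for Category CR.
Category SR quantity: 3.5 kg.
3.5 kg is within the express courier limit of 5 kg for Category SR.

No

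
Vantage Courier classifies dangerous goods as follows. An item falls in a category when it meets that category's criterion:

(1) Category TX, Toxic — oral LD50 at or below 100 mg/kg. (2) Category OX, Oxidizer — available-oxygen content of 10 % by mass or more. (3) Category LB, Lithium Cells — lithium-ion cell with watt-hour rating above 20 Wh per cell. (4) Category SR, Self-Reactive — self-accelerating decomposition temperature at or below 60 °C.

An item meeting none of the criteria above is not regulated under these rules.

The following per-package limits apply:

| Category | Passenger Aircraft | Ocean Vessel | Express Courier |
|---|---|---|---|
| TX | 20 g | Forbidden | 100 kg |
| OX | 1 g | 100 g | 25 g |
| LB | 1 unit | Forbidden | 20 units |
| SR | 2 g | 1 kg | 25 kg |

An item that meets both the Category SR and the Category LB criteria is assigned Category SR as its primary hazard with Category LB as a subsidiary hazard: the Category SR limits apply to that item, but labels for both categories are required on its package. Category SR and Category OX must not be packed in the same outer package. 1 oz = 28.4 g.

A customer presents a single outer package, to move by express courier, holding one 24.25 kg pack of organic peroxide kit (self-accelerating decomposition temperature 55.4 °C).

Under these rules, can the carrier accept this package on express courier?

The organic peroxide kit has self-accelerating decomposition temperature 55.4 °C, which is ≤ 60 °C, so it is Category SR (Self-Reactive).
Category SR quantity: 24.25 kg.
24.25 kg is within the express courier limit of 25 kg for Category SR.

Yes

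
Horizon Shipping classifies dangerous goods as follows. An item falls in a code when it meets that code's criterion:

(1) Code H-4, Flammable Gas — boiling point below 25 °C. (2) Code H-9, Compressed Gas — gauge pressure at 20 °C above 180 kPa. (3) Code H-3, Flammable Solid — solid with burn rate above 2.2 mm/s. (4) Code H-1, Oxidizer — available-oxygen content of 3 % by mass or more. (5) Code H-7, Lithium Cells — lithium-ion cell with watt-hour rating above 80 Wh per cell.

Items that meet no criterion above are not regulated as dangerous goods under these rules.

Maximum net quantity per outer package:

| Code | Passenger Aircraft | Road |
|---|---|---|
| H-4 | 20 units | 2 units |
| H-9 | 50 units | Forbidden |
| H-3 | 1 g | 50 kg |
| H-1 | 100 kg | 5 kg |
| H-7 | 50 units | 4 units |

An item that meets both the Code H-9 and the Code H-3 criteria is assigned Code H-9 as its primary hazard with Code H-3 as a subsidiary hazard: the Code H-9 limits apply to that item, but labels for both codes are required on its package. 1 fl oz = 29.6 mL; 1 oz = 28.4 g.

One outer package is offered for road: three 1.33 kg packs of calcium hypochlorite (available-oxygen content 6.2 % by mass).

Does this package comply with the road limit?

The calcium hypochlorite has available-oxygen content 6.2 % by mass, which is ≥ 3 % by mass, so it is Code H-1 (Oxidizer).
Code H-1 quantity: three 1.33 kg packs = 3.99 kg.
That is within the Code H-1 road limit of 5 kg.

Yes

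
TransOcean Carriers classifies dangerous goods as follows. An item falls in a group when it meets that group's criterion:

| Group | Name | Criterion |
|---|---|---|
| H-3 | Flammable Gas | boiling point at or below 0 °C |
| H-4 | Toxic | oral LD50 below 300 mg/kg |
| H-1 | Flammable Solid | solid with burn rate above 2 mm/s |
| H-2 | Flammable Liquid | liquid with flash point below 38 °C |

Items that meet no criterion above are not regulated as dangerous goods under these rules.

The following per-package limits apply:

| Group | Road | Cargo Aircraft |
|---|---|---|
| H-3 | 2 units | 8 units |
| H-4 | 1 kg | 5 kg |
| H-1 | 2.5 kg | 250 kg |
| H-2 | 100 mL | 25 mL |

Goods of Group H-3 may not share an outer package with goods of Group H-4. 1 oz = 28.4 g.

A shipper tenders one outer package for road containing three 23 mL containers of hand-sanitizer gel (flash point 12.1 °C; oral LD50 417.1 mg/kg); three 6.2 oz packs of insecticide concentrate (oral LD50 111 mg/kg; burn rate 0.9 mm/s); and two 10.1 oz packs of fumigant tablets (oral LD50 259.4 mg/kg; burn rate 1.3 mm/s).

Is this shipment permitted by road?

No

With flash point 12.1 °C (< 38 °C), the hand-sanitizer gel falls in Group H-2.
Oral LD50 111 mg/kg meets the Group H-4 criterion (Toxic), so the insecticide concentrate is Group H-4.
Fumigant tablets: oral LD50 259.4 mg/kg < 300 mg/kg → Group H-4 (Toxic).
Group H-4 net quantity: (three 6.2 oz packs = 528.24 g) + (two 10.1 oz packs = 573.68 g) = 1101.92 g.
1101.92 g exceeds the road limit of 1 kg for Group H-4.
Group H-2 quantity: three 23 mL containers = 69 mL.
That is within the Group H-2 road limit of 100 mL.
The segregation rule (Group H-3 with Group H-4) does not apply to Group H-4 with Group H-2.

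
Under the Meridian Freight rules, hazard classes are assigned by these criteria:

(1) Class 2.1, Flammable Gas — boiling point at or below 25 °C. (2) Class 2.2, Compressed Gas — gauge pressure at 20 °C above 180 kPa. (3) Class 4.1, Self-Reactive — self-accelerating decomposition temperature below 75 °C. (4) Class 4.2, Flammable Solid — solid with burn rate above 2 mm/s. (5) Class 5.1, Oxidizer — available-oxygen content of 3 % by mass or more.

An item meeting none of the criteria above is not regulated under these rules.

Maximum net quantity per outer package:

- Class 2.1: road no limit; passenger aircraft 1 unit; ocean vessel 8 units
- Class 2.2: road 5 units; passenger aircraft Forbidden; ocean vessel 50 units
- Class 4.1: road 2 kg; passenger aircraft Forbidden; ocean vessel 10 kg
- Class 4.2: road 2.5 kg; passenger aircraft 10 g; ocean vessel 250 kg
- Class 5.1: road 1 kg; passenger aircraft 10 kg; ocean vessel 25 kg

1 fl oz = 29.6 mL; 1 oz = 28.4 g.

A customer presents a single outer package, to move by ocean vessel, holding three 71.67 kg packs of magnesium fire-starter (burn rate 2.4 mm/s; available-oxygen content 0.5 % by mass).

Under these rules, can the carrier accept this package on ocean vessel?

With burn rate 2.4 mm/s (> 2 mm/s), the magnesium fire-starter falls in Class 4.2.
Class 4.2 quantity: three 71.67 kg packs = 215.01 kg.
215.01 kg is within the ocean vessel limit of 250 kg for Class 4.2.

Yes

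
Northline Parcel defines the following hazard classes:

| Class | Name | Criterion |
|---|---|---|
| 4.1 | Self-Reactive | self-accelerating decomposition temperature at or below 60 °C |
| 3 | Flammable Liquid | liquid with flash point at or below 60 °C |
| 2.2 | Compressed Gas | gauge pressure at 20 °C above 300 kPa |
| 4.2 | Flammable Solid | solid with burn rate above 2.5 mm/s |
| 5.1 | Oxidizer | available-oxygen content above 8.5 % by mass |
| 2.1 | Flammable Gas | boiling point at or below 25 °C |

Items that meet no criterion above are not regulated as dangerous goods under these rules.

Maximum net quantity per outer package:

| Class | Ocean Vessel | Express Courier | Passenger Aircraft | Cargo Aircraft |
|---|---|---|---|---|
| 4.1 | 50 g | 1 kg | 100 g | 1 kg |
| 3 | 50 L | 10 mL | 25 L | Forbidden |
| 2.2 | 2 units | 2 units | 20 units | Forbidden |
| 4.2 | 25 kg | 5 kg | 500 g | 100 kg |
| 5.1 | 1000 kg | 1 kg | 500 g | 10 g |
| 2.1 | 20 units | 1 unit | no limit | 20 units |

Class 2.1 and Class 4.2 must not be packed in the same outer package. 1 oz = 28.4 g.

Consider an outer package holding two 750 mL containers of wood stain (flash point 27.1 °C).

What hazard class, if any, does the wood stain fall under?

Class 3

The wood stain has flash point 27.1 °C, which is ≤ 60 °C, so it is Class 3 (Flammable Liquid).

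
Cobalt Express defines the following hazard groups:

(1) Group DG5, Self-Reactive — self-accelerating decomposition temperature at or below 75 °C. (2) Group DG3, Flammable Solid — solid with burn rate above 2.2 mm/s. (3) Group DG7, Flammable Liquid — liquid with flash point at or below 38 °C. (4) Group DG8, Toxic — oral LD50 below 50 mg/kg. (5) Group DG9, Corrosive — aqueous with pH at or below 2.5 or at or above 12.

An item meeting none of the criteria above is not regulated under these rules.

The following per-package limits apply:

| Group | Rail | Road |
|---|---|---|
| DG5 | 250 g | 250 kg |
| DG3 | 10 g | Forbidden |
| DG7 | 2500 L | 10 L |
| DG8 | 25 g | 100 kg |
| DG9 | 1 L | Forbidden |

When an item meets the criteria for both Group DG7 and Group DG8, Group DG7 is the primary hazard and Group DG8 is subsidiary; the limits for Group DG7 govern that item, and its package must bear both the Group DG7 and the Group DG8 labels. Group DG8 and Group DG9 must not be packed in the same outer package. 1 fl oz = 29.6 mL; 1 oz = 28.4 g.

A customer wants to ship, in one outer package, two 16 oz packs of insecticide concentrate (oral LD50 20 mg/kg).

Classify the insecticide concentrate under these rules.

The insecticide concentrate has oral LD50 20 mg/kg, which is < 50 mg/kg, so it is Group DG8 (Toxic).

Group DG8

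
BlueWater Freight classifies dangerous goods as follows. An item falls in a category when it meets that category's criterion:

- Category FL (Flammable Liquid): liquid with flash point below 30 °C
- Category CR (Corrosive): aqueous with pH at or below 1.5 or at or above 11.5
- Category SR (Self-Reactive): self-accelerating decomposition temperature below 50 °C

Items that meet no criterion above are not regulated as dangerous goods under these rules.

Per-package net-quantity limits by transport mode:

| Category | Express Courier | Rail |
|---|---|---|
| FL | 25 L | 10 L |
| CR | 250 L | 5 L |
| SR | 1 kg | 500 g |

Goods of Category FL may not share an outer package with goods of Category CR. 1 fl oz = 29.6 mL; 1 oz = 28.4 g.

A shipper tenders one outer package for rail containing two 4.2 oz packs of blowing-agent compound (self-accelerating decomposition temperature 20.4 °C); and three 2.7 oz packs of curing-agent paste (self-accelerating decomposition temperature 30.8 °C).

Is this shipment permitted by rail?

Blowing-agent compound: self-accelerating decomposition temperature 20.4 °C < 50 °C → Category SR (Self-Reactive).
The curing-agent paste has self-accelerating decomposition temperature 30.8 °C, which is < 50 °C, so it is Category SR (Self-Reactive).
Total Category SR: (two 4.2 oz packs = 238.56 g) + (three 2.7 oz packs = 230.04 g) = 468.6 g.
468.6 g is within the rail limit of 500 g for Category SR.

Yes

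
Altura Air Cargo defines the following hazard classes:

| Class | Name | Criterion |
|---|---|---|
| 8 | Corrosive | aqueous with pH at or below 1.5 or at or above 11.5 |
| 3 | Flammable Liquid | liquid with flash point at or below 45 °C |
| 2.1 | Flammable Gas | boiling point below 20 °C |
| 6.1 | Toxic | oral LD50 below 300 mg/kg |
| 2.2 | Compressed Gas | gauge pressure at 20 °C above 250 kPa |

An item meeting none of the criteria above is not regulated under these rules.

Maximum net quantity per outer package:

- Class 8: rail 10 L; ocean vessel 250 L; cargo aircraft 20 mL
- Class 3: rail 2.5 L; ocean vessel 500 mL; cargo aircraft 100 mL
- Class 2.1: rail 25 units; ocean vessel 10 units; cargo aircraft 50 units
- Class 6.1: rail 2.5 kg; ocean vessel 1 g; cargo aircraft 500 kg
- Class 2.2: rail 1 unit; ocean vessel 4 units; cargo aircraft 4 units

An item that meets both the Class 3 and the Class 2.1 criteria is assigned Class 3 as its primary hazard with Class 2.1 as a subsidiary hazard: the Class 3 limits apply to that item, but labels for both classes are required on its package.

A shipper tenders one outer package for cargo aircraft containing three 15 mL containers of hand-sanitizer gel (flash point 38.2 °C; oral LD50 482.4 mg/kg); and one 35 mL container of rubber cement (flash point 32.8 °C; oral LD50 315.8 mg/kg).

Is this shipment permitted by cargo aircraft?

Yes

With flash point 38.2 °C (≤ 45 °C), the hand-sanitizer gel falls in Class 3.
The rubber cement has flash point 32.8 °C, which is ≤ 45 °C, so it is Class 3 (Flammable Liquid).
Class 3 net quantity: (three 15 mL containers = 45 mL) + 35 mL = 80 mL.
80 mL ≤ 100 mL (cargo aircraft limit, Class 3) — within limit.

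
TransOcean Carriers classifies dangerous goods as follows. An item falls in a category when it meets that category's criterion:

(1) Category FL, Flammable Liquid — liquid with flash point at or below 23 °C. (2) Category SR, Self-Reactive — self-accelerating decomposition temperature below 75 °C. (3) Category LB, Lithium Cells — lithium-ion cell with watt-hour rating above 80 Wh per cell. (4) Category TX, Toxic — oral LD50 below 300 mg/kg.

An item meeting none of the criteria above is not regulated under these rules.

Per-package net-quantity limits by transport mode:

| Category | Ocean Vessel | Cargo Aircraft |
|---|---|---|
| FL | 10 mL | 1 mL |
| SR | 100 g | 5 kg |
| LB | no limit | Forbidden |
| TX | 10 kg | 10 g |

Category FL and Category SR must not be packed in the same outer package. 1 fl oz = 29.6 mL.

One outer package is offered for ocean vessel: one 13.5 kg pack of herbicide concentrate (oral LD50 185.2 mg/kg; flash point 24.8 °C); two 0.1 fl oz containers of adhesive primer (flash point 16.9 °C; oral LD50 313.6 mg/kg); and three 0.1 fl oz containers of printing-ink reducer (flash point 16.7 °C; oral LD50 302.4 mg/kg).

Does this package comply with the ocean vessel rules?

No

Oral LD50 185.2 mg/kg meets the Category TX criterion (Toxic), so the herbicide concentrate is Category TX.
Adhesive primer: flash point 16.9 °C ≤ 23 °C → Category FL (Flammable Liquid).
Flash point 16.7 °C meets the Category FL criterion (Flammable Liquid), so the printing-ink reducer is Category FL.
Category TX quantity: 13.5 kg.
That exceeds the Category TX ocean vessel limit of 10 kg.
Total Category FL: (two 0.1 fl oz containers = 5.92 mL) + (three 0.1 fl oz containers = 8.88 mL) = 14.8 mL.
That exceeds the Category FL ocean vessel limit of 10 mL.
The segregation rule (Category FL with Category SR) does not apply to Category TX with Category FL.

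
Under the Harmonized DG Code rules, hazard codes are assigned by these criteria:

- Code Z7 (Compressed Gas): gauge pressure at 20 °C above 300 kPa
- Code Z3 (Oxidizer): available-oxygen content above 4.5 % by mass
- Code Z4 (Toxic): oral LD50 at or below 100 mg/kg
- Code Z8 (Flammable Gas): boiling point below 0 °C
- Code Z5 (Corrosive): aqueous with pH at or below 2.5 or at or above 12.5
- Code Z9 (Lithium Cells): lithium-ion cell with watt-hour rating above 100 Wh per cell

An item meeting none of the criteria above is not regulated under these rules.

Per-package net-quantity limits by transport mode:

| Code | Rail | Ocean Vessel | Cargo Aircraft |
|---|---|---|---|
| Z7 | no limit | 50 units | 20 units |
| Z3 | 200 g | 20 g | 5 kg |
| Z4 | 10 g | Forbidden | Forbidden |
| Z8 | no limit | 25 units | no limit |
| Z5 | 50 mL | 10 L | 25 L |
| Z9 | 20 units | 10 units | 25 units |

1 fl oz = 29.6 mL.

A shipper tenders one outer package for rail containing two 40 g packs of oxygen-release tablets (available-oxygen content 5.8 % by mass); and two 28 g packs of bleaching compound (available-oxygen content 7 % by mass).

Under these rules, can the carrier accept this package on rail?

Yes

With available-oxygen content 5.8 % by mass (> 4.5 % by mass), the oxygen-release tablets fall in Code Z3.
The bleaching compound has available-oxygen content 7 % by mass, which is > 4.5 % by mass, so it is Code Z3 (Oxidizer).
Total Code Z3: (two 40 g packs = 80 g) + (two 28 g packs = 56 g) = 136 g.
136 g ≤ 200 g (rail limit, Code Z3) — within limit.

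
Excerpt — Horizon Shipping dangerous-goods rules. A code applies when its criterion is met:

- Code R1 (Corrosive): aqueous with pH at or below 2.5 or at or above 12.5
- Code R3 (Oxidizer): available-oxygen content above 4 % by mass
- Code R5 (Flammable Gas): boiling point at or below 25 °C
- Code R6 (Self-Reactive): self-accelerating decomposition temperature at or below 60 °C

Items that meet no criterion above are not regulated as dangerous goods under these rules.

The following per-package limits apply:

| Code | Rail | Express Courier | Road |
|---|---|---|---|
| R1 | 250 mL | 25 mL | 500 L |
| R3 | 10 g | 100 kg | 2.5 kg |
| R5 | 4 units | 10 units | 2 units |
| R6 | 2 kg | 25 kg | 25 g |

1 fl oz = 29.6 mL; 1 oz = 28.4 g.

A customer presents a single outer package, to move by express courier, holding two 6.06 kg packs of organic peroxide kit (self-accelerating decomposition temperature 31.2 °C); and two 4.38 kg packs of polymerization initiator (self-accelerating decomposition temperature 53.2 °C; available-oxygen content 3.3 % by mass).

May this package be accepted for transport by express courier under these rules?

The organic peroxide kit has self-accelerating decomposition temperature 31.2 °C, which is ≤ 60 °C, so it is Code R6 (Self-Reactive).
With self-accelerating decomposition temperature 53.2 °C (≤ 60 °C), the polymerization initiator falls in Code R6.
Code R6 net quantity: (two 6.06 kg packs = 12.12 kg) + (two 4.38 kg packs = 8.76 kg) = 20.88 kg.
20.88 kg is within the express courier limit of 25 kg for Code R6.

Yes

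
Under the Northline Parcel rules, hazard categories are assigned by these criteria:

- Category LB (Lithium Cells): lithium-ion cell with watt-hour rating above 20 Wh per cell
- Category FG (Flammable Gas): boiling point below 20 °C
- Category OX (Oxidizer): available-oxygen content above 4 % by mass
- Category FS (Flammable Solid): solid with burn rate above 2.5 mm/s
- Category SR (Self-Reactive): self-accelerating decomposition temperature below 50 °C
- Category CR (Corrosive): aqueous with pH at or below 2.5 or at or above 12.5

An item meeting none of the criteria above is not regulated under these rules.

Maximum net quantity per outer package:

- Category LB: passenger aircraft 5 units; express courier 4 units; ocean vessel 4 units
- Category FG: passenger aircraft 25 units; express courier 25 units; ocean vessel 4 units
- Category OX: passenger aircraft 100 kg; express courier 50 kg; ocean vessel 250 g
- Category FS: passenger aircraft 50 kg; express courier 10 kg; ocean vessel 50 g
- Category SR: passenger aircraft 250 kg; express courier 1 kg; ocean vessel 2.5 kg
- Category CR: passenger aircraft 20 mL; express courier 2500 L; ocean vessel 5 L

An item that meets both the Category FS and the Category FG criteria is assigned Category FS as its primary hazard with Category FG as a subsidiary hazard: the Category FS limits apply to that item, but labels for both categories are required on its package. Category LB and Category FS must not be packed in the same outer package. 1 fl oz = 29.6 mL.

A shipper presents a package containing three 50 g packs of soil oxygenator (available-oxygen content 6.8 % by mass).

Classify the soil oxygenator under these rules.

Available-oxygen content 6.8 % by mass meets the Category OX criterion (Oxidizer), so the soil oxygenator is Category OX.

Category OX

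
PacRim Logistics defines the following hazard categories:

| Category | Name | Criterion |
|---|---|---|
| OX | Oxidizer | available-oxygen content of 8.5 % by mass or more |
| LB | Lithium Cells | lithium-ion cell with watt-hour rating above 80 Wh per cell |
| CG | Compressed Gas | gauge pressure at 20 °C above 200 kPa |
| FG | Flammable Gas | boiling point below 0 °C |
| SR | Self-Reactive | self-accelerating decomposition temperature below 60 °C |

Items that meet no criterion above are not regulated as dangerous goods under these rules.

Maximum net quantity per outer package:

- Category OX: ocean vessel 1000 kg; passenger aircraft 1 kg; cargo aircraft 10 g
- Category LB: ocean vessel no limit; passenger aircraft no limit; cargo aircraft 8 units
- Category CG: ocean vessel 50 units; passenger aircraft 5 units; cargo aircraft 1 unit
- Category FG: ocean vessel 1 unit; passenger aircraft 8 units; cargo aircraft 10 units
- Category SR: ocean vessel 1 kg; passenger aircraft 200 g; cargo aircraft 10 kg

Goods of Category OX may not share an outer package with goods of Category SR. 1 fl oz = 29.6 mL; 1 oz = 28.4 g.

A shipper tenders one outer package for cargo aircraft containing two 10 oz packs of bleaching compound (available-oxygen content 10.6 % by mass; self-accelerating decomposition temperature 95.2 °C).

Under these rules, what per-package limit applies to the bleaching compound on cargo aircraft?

Available-oxygen content 10.6 % by mass meets the Category OX criterion (Oxidizer), so the bleaching compound is Category OX.
The cargo aircraft limit for Category OX is 10 g.

10 g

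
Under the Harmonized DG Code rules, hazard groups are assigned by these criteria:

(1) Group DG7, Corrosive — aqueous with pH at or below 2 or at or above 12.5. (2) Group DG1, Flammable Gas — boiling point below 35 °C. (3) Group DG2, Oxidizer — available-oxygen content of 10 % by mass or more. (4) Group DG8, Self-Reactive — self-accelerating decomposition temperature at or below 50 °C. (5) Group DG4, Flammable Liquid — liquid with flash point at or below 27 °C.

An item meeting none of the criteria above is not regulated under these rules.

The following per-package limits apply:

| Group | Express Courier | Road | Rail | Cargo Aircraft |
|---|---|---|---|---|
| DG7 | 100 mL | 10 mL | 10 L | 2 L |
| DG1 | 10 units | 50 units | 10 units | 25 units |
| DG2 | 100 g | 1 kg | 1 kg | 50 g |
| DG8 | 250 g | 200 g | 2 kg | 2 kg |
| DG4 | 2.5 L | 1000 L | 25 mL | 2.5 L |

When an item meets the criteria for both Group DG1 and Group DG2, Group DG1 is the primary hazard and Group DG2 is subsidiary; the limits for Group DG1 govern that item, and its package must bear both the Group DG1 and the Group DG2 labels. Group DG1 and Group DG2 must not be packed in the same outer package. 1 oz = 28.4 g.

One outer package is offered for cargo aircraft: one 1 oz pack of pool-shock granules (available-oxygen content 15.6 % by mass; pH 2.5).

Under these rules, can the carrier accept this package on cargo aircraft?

Pool-shock granules: available-oxygen content 15.6 % by mass ≥ 10 % by mass → Group DG2 (Oxidizer).
Group DG2 quantity: one 1 oz pack = 28.4 g.
That is within the Group DG2 cargo aircraft limit of 50 g.

Yes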